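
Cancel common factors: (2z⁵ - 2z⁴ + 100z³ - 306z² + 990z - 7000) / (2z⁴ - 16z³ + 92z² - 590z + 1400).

(z² + 2z + 25)/(z - 5)

Apply the Euclidean algorithm:
  2z⁵ - 2z⁴ + 100z³ - 306z² + 990z - 7000 = (z + 7)(2z⁴ - 16z³ + 92z² - 590z + 1400) + (120z³ - 360z² + 3720z - 16800)
  2z⁴ - 16z³ + 92z² - 590z + 1400 = ((1/60)z - 1/12)(120z³ - 360z² + 3720z - 16800) + (0)
Last nonzero remainder: 120z³ - 360z² + 3720z - 16800. Dividing through by 120 gives the monic gcd z³ - 3z² + 31z - 140.
Cancel z³ - 3z² + 31z - 140 from numerator and denominator to get the reduced form.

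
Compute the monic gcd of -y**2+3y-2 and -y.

1

Repeated division with remainder:
  -y**2+3y-2 = (y-3)(-y) + (-2)
  -y = ((1/2)y)(-2) + (0)
The last nonzero remainder is the constant -2, so the polynomials are coprime and gcd = 1.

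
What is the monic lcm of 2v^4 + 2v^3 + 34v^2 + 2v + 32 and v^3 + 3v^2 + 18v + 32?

v^5 + 3v^4 + 19v^3 + 35v^2 + 18v + 32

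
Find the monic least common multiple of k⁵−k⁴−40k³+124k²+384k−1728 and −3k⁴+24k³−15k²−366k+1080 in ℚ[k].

Euclidean algorithm in ℚ[k]:
  k⁵−k⁴−40k³+124k²+384k−1728 = (−(1/3)k−7/3)(−3k⁴+24k³−15k²−366k+1080) + (11k³−33k²−110k+792)
  −3k⁴+24k³−15k²−366k+1080 = (−(3/11)k+15/11)(11k³−33k²−110k+792) + (0)
Last nonzero remainder: 11k³−33k²−110k+792. Dividing through by 11 gives the monic gcd k³−3k²−10k+72.
Then lcm(f, g) = f·g / gcd(f, g); expanding and making the result monic gives the answer.

k⁶−6k⁵−35k⁴+324k³−236k²−3648k+8640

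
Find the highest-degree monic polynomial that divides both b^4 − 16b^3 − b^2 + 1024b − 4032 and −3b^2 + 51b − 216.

By polynomial division,
  b^4 − 16b^3 − b^2 + 1024b − 4032 = (−(1/3)b^2 − (1/3)b + 56/3)(−3b^2 + 51b − 216) + (0)
Last nonzero remainder: −3b^2 + 51b − 216. Dividing through by −3 gives the monic gcd b^2 − 17b + 72.

b^2 − 17b + 72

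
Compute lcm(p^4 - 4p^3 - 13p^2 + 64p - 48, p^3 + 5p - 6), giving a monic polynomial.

p^6 - 3p^5 - 11p^4 + 27p^3 - 62p^2 + 336p - 288

Euclidean algorithm in ℚ[p]:
  p^4 - 4p^3 - 13p^2 + 64p - 48 = (p - 4)(p^3 + 5p - 6) + (-18p^2 + 90p - 72)
  p^3 + 5p - 6 = (-(1/18)p - 5/18)(-18p^2 + 90p - 72) + (26p - 26)
  -18p^2 + 90p - 72 = (-(9/13)p + 36/13)(26p - 26) + (0)
Last nonzero remainder: 26p - 26. Dividing through by 26 gives the monic gcd p - 1.
Then lcm(f, g) = f·g / gcd(f, g); expanding and making the result monic gives the answer.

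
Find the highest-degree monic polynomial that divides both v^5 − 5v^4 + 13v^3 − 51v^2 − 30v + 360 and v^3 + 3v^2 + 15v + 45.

v^2 + 15

Apply the Euclidean algorithm:
  v^5 − 5v^4 + 13v^3 − 51v^2 − 30v + 360 = (v^2 − 8v + 22)(v^3 + 3v^2 + 15v + 45) + (−42v^2 − 630)
  v^3 + 3v^2 + 15v + 45 = (−(1/42)v − 1/14)(−42v^2 − 630) + (0)
Last nonzero remainder: −42v^2 − 630. Dividing through by −42 gives the monic gcd v^2 + 15.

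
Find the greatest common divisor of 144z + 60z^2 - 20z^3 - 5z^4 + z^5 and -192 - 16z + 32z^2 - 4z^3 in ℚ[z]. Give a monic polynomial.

Euclidean algorithm in ℚ[z]:
  z^5 - 5z^4 - 20z^3 + 60z^2 + 144z = (-(1/4)z^2 - (3/4)z)(-4z^3 + 32z^2 - 16z - 192) + (0)
Last nonzero remainder: -4z^3 + 32z^2 - 16z - 192. Dividing through by -4 gives the monic gcd z^3 - 8z^2 + 4z + 48.

48 + 4z - 8z^2 + z^3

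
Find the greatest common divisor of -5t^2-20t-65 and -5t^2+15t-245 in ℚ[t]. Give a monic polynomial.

1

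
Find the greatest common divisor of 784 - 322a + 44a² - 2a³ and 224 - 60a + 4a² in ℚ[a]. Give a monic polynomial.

56 - 15a + a²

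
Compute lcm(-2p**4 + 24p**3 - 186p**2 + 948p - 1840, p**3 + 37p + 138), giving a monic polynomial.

p**5 - 9p**4 + 57p**3 - 195p**2 - 502p + 2760

By polynomial division,
  -2p**4 + 24p**3 - 186p**2 + 948p - 1840 = (-2p + 24)(p**3 + 37p + 138) + (-112p**2 + 336p - 5152)
  p**3 + 37p + 138 = (-(1/112)p - 3/112)(-112p**2 + 336p - 5152) + (0)
Last nonzero remainder: -112p**2 + 336p - 5152. Dividing through by -112 gives the monic gcd p**2 - 3p + 46.
Then lcm(f, g) = f·g / gcd(f, g); expanding and making the result monic gives the answer.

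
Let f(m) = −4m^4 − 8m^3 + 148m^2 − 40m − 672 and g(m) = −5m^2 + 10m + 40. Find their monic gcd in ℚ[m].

m^2 − 2m − 8

Euclidean algorithm in ℚ[m]:
  −4m^4 − 8m^3 + 148m^2 − 40m − 672 = ((4/5)m^2 + (16/5)m − 84/5)(−5m^2 + 10m + 40) + (0)
Last nonzero remainder: −5m^2 + 10m + 40. Dividing through by −5 gives the monic gcd m^2 − 2m − 8.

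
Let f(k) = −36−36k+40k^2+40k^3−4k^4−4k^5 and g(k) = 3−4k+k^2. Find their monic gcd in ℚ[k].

3−4k+k^2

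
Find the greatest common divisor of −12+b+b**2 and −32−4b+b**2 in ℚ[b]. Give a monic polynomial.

4+b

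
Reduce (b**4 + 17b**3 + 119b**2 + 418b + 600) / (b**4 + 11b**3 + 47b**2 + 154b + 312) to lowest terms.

(b**2 + 7b + 25)/(b**2 + b + 13)

By polynomial division,
  b**4 + 17b**3 + 119b**2 + 418b + 600 = (b**4 + 11b**3 + 47b**2 + 154b + 312) + (6b**3 + 72b**2 + 264b + 288)
  b**4 + 11b**3 + 47b**2 + 154b + 312 = ((1/6)b − 1/6)(6b**3 + 72b**2 + 264b + 288) + (15b**2 + 150b + 360)
  6b**3 + 72b**2 + 264b + 288 = ((2/5)b + 4/5)(15b**2 + 150b + 360) + (0)
Last nonzero remainder: 15b**2 + 150b + 360. Dividing through by 15 gives the monic gcd b**2 + 10b + 24.
Cancel b**2 + 10b + 24 from numerator and denominator to get the reduced form.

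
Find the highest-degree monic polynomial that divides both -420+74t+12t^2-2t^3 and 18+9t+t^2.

Apply the Euclidean algorithm:
  -2t^3+12t^2+74t-420 = (-2t+30)(t^2+9t+18) + (-160t-960)
  t^2+9t+18 = (-(1/160)t-3/160)(-160t-960) + (0)
Last nonzero remainder: -160t-960. Dividing through by -160 gives the monic gcd t+6.

6+t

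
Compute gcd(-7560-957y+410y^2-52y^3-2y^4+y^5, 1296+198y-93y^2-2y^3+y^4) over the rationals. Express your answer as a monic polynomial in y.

Euclidean algorithm in ℚ[y]:
  y^5-2y^4-52y^3+410y^2-957y-7560 = (y)(y^4-2y^3-93y^2+198y+1296) + (41y^3+212y^2-2253y-7560)
  y^4-2y^3-93y^2+198y+1296 = ((1/41)y-294/1681)(41y^3+212y^2-2253y-7560) + (-(1632/1681)y^2-(19584/1681)y-44064/1681)
  41y^3+212y^2-2253y-7560 = (-(68921/1632)y+58835/204)(-(1632/1681)y^2-(19584/1681)y-44064/1681) + (0)
Last nonzero remainder: -(1632/1681)y^2-(19584/1681)y-44064/1681. Dividing through by -1632/1681 gives the monic gcd y^2+12y+27.

27+12y+y^2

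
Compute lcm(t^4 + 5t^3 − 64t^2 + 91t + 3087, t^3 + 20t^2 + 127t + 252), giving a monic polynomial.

t^5 + 9t^4 − 44t^3 − 165t^2 + 3451t + 12348

Repeated division with remainder:
  t^4 + 5t^3 − 64t^2 + 91t + 3087 = (t − 15)(t^3 + 20t^2 + 127t + 252) + (109t^2 + 1744t + 6867)
  t^3 + 20t^2 + 127t + 252 = ((1/109)t + 4/109)(109t^2 + 1744t + 6867) + (0)
Last nonzero remainder: 109t^2 + 1744t + 6867. Dividing through by 109 gives the monic gcd t^2 + 16t + 63.
Then lcm(f, g) = f·g / gcd(f, g); expanding and making the result monic gives the answer.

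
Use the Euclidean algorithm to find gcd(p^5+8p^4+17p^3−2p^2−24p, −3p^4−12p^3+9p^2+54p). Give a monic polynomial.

p^2+3p

Apply the Euclidean algorithm:
  p^5+8p^4+17p^3−2p^2−24p = (−(1/3)p−4/3)(−3p^4−12p^3+9p^2+54p) + (4p^3+28p^2+48p)
  −3p^4−12p^3+9p^2+54p = (−(3/4)p+9/4)(4p^3+28p^2+48p) + (−18p^2−54p)
  4p^3+28p^2+48p = (−(2/9)p−8/9)(−18p^2−54p) + (0)
Last nonzero remainder: −18p^2−54p. Dividing through by −18 gives the monic gcd p^2+3p.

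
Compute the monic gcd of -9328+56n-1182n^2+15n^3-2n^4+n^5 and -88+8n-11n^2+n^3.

-88+8n-11n^2+n^3

Apply the Euclidean algorithm:
  n^5-2n^4+15n^3-1182n^2+56n-9328 = (n^2+9n+106)(n^3-11n^2+8n-88) + (0)
The last nonzero remainder n^3-11n^2+8n-88 is already monic.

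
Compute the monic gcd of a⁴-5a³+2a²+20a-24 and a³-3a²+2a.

By polynomial division,
  a⁴-5a³+2a²+20a-24 = (a-2)(a³-3a²+2a) + (-6a²+24a-24)
  a³-3a²+2a = (-(1/6)a-1/6)(-6a²+24a-24) + (2a-4)
  -6a²+24a-24 = (-3a+6)(2a-4) + (0)
Last nonzero remainder: 2a-4. Dividing through by 2 gives the monic gcd a-2.

a-2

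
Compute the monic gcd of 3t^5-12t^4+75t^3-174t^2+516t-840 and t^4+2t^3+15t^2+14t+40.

t^2+t+10

Repeated division with remainder:
  3t^5-12t^4+75t^3-174t^2+516t-840 = (3t-18)(t^4+2t^3+15t^2+14t+40) + (66t^3+54t^2+648t-120)
  t^4+2t^3+15t^2+14t+40 = ((1/66)t+13/726)(66t^3+54t^2+648t-120) + ((510/121)t^2+(510/121)t+5100/121)
  66t^3+54t^2+648t-120 = ((1331/85)t-242/85)((510/121)t^2+(510/121)t+5100/121) + (0)
Last nonzero remainder: (510/121)t^2+(510/121)t+5100/121. Dividing through by 510/121 gives the monic gcd t^2+t+10.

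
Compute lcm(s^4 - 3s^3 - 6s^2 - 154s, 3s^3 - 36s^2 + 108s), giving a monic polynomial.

By polynomial division,
  s^4 - 3s^3 - 6s^2 - 154s = ((1/3)s + 3)(3s^3 - 36s^2 + 108s) + (66s^2 - 478s)
  3s^3 - 36s^2 + 108s = ((1/22)s - 157/726)(66s^2 - 478s) + ((1681/363)s)
  66s^2 - 478s = ((23958/1681)s - 173514/1681)((1681/363)s) + (0)
Last nonzero remainder: (1681/363)s. Dividing through by 1681/363 gives the monic gcd s.
Then lcm(f, g) = f·g / gcd(f, g); expanding and making the result monic gives the answer.

s^6 - 15s^5 + 66s^4 - 190s^3 + 1632s^2 - 5544s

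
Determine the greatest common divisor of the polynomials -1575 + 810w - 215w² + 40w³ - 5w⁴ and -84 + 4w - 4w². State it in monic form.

21 - w + w²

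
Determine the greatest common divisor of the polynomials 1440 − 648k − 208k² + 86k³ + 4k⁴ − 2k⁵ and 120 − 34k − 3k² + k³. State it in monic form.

120 − 34k − 3k² + k³

Euclidean algorithm in ℚ[k]:
  −2k⁵ + 4k⁴ + 86k³ − 208k² − 648k + 1440 = (−2k² − 2k + 12)(k³ − 3k² − 34k + 120) + (0)
The last nonzero remainder k³ − 3k² − 34k + 120 is already monic.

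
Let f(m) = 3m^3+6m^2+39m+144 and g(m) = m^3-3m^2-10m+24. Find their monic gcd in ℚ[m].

m+3

By polynomial division,
  3m^3+6m^2+39m+144 = (3)(m^3-3m^2-10m+24) + (15m^2+69m+72)
  m^3-3m^2-10m+24 = ((1/15)m-38/75)(15m^2+69m+72) + ((504/25)m+1512/25)
  15m^2+69m+72 = ((125/168)m+25/21)((504/25)m+1512/25) + (0)
Last nonzero remainder: (504/25)m+1512/25. Dividing through by 504/25 gives the monic gcd m+3.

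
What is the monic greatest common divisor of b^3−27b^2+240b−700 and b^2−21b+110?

b−10

Apply the Euclidean algorithm:
  b^3−27b^2+240b−700 = (b−6)(b^2−21b+110) + (4b−40)
  b^2−21b+110 = ((1/4)b−11/4)(4b−40) + (0)
Last nonzero remainder: 4b−40. Dividing through by 4 gives the monic gcd b−10.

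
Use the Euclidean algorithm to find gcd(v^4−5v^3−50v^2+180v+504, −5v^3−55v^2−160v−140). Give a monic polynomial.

Euclidean algorithm in ℚ[v]:
  v^4−5v^3−50v^2+180v+504 = (−(1/5)v+16/5)(−5v^3−55v^2−160v−140) + (94v^2+664v+952)
  −5v^3−55v^2−160v−140 = (−(5/94)v−925/4418)(94v^2+664v+952) + ((65520/2209)v+131040/2209)
  94v^2+664v+952 = ((103823/32760)v+37553/2340)((65520/2209)v+131040/2209) + (0)
Last nonzero remainder: (65520/2209)v+131040/2209. Dividing through by 65520/2209 gives the monic gcd v+2.

v+2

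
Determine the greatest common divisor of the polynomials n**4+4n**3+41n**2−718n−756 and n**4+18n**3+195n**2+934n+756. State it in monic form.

n**3+11n**2+118n+108

Apply the Euclidean algorithm:
  n**4+4n**3+41n**2−718n−756 = (n**4+18n**3+195n**2+934n+756) + (−14n**3−154n**2−1652n−1512)
  n**4+18n**3+195n**2+934n+756 = (−(1/14)n−1/2)(−14n**3−154n**2−1652n−1512) + (0)
Last nonzero remainder: −14n**3−154n**2−1652n−1512. Dividing through by −14 gives the monic gcd n**3+11n**2+118n+108.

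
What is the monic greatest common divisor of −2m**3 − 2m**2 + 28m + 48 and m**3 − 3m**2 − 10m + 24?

Apply the Euclidean algorithm:
  −2m**3 − 2m**2 + 28m + 48 = (−2)(m**3 − 3m**2 − 10m + 24) + (−8m**2 + 8m + 96)
  m**3 − 3m**2 − 10m + 24 = (−(1/8)m + 1/4)(−8m**2 + 8m + 96) + (0)
Last nonzero remainder: −8m**2 + 8m + 96. Dividing through by −8 gives the monic gcd m**2 − m − 12.

m**2 − m − 12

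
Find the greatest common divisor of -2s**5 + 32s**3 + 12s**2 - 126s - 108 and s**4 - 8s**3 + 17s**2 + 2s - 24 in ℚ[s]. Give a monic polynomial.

s**2 - 2s - 3

By polynomial division,
  -2s**5 + 32s**3 + 12s**2 - 126s - 108 = (-2s - 16)(s**4 - 8s**3 + 17s**2 + 2s - 24) + (-62s**3 + 288s**2 - 142s - 492)
  s**4 - 8s**3 + 17s**2 + 2s - 24 = (-(1/62)s + 52/961)(-62s**3 + 288s**2 - 142s - 492) + (-(840/961)s**2 + (1680/961)s + 2520/961)
  -62s**3 + 288s**2 - 142s - 492 = ((29791/420)s - 39401/210)(-(840/961)s**2 + (1680/961)s + 2520/961) + (0)
Last nonzero remainder: -(840/961)s**2 + (1680/961)s + 2520/961. Dividing through by -840/961 gives the monic gcd s**2 - 2s - 3.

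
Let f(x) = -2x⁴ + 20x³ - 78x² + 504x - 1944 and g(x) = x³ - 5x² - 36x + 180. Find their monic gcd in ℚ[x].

x - 6

Repeated division with remainder:
  -2x⁴ + 20x³ - 78x² + 504x - 1944 = (-2x + 10)(x³ - 5x² - 36x + 180) + (-100x² + 1224x - 3744)
  x³ - 5x² - 36x + 180 = (-(1/100)x - 181/2500)(-100x² + 1224x - 3744) + ((9486/625)x - 56916/625)
  -100x² + 1224x - 3744 = (-(31250/4743)x + 65000/1581)((9486/625)x - 56916/625) + (0)
Last nonzero remainder: (9486/625)x - 56916/625. Dividing through by 9486/625 gives the monic gcd x - 6.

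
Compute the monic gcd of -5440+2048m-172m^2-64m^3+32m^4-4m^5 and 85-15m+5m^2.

17-3m+m^2

Apply the Euclidean algorithm:
  -4m^5+32m^4-64m^3-172m^2+2048m-5440 = (-(4/5)m^3+4m^2+(64/5)m-64)(5m^2-15m+85) + (0)
Last nonzero remainder: 5m^2-15m+85. Dividing through by 5 gives the monic gcd m^2-3m+17.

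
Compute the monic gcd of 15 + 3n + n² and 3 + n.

Apply the Euclidean algorithm:
  n² + 3n + 15 = (n)(n + 3) + (15)
  n + 3 = ((1/15)n + 1/5)(15) + (0)
The last nonzero remainder is the constant 15, so the polynomials are coprime and gcd = 1.

1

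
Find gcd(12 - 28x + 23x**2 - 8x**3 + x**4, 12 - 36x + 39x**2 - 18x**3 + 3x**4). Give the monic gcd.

Repeated division with remainder:
  x**4 - 8x**3 + 23x**2 - 28x + 12 = (1/3)(3x**4 - 18x**3 + 39x**2 - 36x + 12) + (-2x**3 + 10x**2 - 16x + 8)
  3x**4 - 18x**3 + 39x**2 - 36x + 12 = (-(3/2)x + 3/2)(-2x**3 + 10x**2 - 16x + 8) + (0)
Last nonzero remainder: -2x**3 + 10x**2 - 16x + 8. Dividing through by -2 gives the monic gcd x**3 - 5x**2 + 8x - 4.

-4 + 8x - 5x**2 + x**3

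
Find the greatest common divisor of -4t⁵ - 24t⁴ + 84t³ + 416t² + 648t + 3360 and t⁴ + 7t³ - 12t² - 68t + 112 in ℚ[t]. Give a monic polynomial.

By polynomial division,
  -4t⁵ - 24t⁴ + 84t³ + 416t² + 648t + 3360 = (-4t + 4)(t⁴ + 7t³ - 12t² - 68t + 112) + (8t³ + 192t² + 1368t + 2912)
  t⁴ + 7t³ - 12t² - 68t + 112 = ((1/8)t - 17/8)(8t³ + 192t² + 1368t + 2912) + (225t² + 2475t + 6300)
  8t³ + 192t² + 1368t + 2912 = ((8/225)t + 104/225)(225t² + 2475t + 6300) + (0)
Last nonzero remainder: 225t² + 2475t + 6300. Dividing through by 225 gives the monic gcd t² + 11t + 28.

t² + 11t + 28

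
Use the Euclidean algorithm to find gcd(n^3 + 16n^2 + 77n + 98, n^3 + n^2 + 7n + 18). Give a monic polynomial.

n + 2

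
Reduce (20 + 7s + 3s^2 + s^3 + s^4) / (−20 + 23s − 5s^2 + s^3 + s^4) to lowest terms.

Euclidean algorithm in ℚ[s]:
  s^4 + s^3 + 3s^2 + 7s + 20 = (s^4 + s^3 − 5s^2 + 23s − 20) + (8s^2 − 16s + 40)
  s^4 + s^3 − 5s^2 + 23s − 20 = ((1/8)s^2 + (3/8)s − 1/2)(8s^2 − 16s + 40) + (0)
Last nonzero remainder: 8s^2 − 16s + 40. Dividing through by 8 gives the monic gcd s^2 − 2s + 5.
Cancel s^2 − 2s + 5 from numerator and denominator to get the reduced form.

(4 + 3s + s^2)/(−4 + 3s + s^2)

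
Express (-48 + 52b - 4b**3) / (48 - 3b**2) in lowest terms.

(12 - 16b + 4b**2)/(-12 + 3b)

By polynomial division,
  -4b**3 + 52b - 48 = ((4/3)b)(-3b**2 + 48) + (-12b - 48)
  -3b**2 + 48 = ((1/4)b - 1)(-12b - 48) + (0)
Last nonzero remainder: -12b - 48. Dividing through by -12 gives the monic gcd b + 4.
Cancel b + 4 from numerator and denominator to get the reduced form.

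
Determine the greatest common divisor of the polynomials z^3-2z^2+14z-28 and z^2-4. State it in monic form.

z-2

Euclidean algorithm in ℚ[z]:
  z^3-2z^2+14z-28 = (z-2)(z^2-4) + (18z-36)
  z^2-4 = ((1/18)z+1/9)(18z-36) + (0)
Last nonzero remainder: 18z-36. Dividing through by 18 gives the monic gcd z-2.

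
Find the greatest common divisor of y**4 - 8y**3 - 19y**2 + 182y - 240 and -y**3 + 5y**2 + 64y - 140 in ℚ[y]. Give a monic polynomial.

y - 2

Euclidean algorithm in ℚ[y]:
  y**4 - 8y**3 - 19y**2 + 182y - 240 = (-y + 3)(-y**3 + 5y**2 + 64y - 140) + (30y**2 - 150y + 180)
  -y**3 + 5y**2 + 64y - 140 = (-(1/30)y)(30y**2 - 150y + 180) + (70y - 140)
  30y**2 - 150y + 180 = ((3/7)y - 9/7)(70y - 140) + (0)
Last nonzero remainder: 70y - 140. Dividing through by 70 gives the monic gcd y - 2.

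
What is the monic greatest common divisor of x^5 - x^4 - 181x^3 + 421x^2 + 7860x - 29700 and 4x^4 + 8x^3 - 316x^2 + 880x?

x^2 + 6x - 55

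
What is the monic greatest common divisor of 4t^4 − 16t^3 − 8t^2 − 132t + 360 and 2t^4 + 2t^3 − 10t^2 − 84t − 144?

t^2 + 3t + 9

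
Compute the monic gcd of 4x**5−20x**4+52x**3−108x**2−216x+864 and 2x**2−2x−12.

x**2−x−6

Euclidean algorithm in ℚ[x]:
  4x**5−20x**4+52x**3−108x**2−216x+864 = (2x**3−8x**2+30x−72)(2x**2−2x−12) + (0)
Last nonzero remainder: 2x**2−2x−12. Dividing through by 2 gives the monic gcd x**2−x−6.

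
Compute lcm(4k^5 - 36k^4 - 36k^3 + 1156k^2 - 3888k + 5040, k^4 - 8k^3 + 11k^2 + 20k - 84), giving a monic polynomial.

Repeated division with remainder:
  4k^5 - 36k^4 - 36k^3 + 1156k^2 - 3888k + 5040 = (4k - 4)(k^4 - 8k^3 + 11k^2 + 20k - 84) + (-112k^3 + 1120k^2 - 3472k + 4704)
  k^4 - 8k^3 + 11k^2 + 20k - 84 = (-(1/112)k - 1/56)(-112k^3 + 1120k^2 - 3472k + 4704) + (0)
Last nonzero remainder: -112k^3 + 1120k^2 - 3472k + 4704. Dividing through by -112 gives the monic gcd k^3 - 10k^2 + 31k - 42.
Then lcm(f, g) = f·g / gcd(f, g); expanding and making the result monic gives the answer.

k^6 - 7k^5 - 27k^4 + 271k^3 - 394k^2 - 684k + 2520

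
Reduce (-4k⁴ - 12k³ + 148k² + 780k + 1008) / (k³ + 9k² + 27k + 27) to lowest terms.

Repeated division with remainder:
  -4k⁴ - 12k³ + 148k² + 780k + 1008 = (-4k + 24)(k³ + 9k² + 27k + 27) + (40k² + 240k + 360)
  k³ + 9k² + 27k + 27 = ((1/40)k + 3/40)(40k² + 240k + 360) + (0)
Last nonzero remainder: 40k² + 240k + 360. Dividing through by 40 gives the monic gcd k² + 6k + 9.
Cancel k² + 6k + 9 from numerator and denominator to get the reduced form.

(-4k² + 12k + 112)/(k + 3)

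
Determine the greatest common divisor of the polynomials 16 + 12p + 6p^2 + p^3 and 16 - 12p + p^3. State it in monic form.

Repeated division with remainder:
  p^3 + 6p^2 + 12p + 16 = (p^3 - 12p + 16) + (6p^2 + 24p)
  p^3 - 12p + 16 = ((1/6)p - 2/3)(6p^2 + 24p) + (4p + 16)
  6p^2 + 24p = ((3/2)p)(4p + 16) + (0)
Last nonzero remainder: 4p + 16. Dividing through by 4 gives the monic gcd p + 4.

4 + p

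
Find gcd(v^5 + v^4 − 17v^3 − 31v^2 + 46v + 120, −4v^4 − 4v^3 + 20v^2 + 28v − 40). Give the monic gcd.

v^3 + 2v^2 − 3v − 10

Apply the Euclidean algorithm:
  v^5 + v^4 − 17v^3 − 31v^2 + 46v + 120 = (−(1/4)v)(−4v^4 − 4v^3 + 20v^2 + 28v − 40) + (−12v^3 − 24v^2 + 36v + 120)
  −4v^4 − 4v^3 + 20v^2 + 28v − 40 = ((1/3)v − 1/3)(−12v^3 − 24v^2 + 36v + 120) + (0)
Last nonzero remainder: −12v^3 − 24v^2 + 36v + 120. Dividing through by −12 gives the monic gcd v^3 + 2v^2 − 3v − 10.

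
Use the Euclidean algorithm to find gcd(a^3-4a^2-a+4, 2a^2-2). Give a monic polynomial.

Repeated division with remainder:
  a^3-4a^2-a+4 = ((1/2)a-2)(2a^2-2) + (0)
Last nonzero remainder: 2a^2-2. Dividing through by 2 gives the monic gcd a^2-1.

a^2-1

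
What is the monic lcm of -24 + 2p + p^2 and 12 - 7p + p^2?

Euclidean algorithm in ℚ[p]:
  p^2 + 2p - 24 = (p^2 - 7p + 12) + (9p - 36)
  p^2 - 7p + 12 = ((1/9)p - 1/3)(9p - 36) + (0)
Last nonzero remainder: 9p - 36. Dividing through by 9 gives the monic gcd p - 4.
Then lcm(f, g) = f·g / gcd(f, g); expanding and making the result monic gives the answer.

72 - 30p - p^2 + p^3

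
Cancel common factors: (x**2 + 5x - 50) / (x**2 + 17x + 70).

By polynomial division,
  x**2 + 5x - 50 = (x**2 + 17x + 70) + (-12x - 120)
  x**2 + 17x + 70 = (-(1/12)x - 7/12)(-12x - 120) + (0)
Last nonzero remainder: -12x - 120. Dividing through by -12 gives the monic gcd x + 10.
Cancel x + 10 from numerator and denominator to get the reduced form.

(x - 5)/(x + 7)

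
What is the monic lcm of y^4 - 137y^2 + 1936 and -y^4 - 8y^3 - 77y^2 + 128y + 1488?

Repeated division with remainder:
  y^4 - 137y^2 + 1936 = (-1)(-y^4 - 8y^3 - 77y^2 + 128y + 1488) + (-8y^3 - 214y^2 + 128y + 3424)
  -y^4 - 8y^3 - 77y^2 + 128y + 1488 = ((1/8)y - 75/32)(-8y^3 - 214y^2 + 128y + 3424) + (-(9513/16)y^2 + 9513)
  -8y^3 - 214y^2 + 128y + 3424 = ((128/9513)y + 3424/9513)(-(9513/16)y^2 + 9513) + (0)
Last nonzero remainder: -(9513/16)y^2 + 9513. Dividing through by -9513/16 gives the monic gcd y^2 - 16.
Then lcm(f, g) = f·g / gcd(f, g); expanding and making the result monic gives the answer.

y^6 + 8y^5 - 44y^4 - 1096y^3 - 10805y^2 + 15488y + 180048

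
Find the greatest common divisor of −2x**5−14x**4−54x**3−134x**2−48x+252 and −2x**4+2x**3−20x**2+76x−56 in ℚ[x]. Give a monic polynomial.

Euclidean algorithm in ℚ[x]:
  −2x**5−14x**4−54x**3−134x**2−48x+252 = (x+8)(−2x**4+2x**3−20x**2+76x−56) + (−50x**3−50x**2−600x+700)
  −2x**4+2x**3−20x**2+76x−56 = ((1/25)x−2/25)(−50x**3−50x**2−600x+700) + (0)
Last nonzero remainder: −50x**3−50x**2−600x+700. Dividing through by −50 gives the monic gcd x**3+x**2+12x−14.

x**3+x**2+12x−14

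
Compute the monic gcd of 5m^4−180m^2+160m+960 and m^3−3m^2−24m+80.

Euclidean algorithm in ℚ[m]:
  5m^4−180m^2+160m+960 = (5m+15)(m^3−3m^2−24m+80) + (−15m^2+120m−240)
  m^3−3m^2−24m+80 = (−(1/15)m−1/3)(−15m^2+120m−240) + (0)
Last nonzero remainder: −15m^2+120m−240. Dividing through by −15 gives the monic gcd m^2−8m+16.

m^2−8m+16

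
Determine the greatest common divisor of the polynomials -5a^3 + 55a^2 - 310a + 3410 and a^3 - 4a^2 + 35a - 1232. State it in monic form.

a - 11

Apply the Euclidean algorithm:
  -5a^3 + 55a^2 - 310a + 3410 = (-5)(a^3 - 4a^2 + 35a - 1232) + (35a^2 - 135a - 2750)
  a^3 - 4a^2 + 35a - 1232 = ((1/35)a - 1/245)(35a^2 - 135a - 2750) + ((5538/49)a - 60918/49)
  35a^2 - 135a - 2750 = ((1715/5538)a + 6125/2769)((5538/49)a - 60918/49) + (0)
Last nonzero remainder: (5538/49)a - 60918/49. Dividing through by 5538/49 gives the monic gcd a - 11.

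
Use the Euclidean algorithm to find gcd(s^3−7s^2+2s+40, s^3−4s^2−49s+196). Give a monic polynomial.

s−4

By polynomial division,
  s^3−7s^2+2s+40 = (s^3−4s^2−49s+196) + (−3s^2+51s−156)
  s^3−4s^2−49s+196 = (−(1/3)s−13/3)(−3s^2+51s−156) + (120s−480)
  −3s^2+51s−156 = (−(1/40)s+13/40)(120s−480) + (0)
Last nonzero remainder: 120s−480. Dividing through by 120 gives the monic gcd s−4.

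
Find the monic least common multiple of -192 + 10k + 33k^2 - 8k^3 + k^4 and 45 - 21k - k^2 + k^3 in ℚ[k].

Repeated division with remainder:
  k^4 - 8k^3 + 33k^2 + 10k - 192 = (k - 7)(k^3 - k^2 - 21k + 45) + (47k^2 - 182k + 123)
  k^3 - k^2 - 21k + 45 = ((1/47)k + 135/2209)(47k^2 - 182k + 123) + (-(27600/2209)k + 82800/2209)
  47k^2 - 182k + 123 = (-(103823/27600)k + 90569/27600)(-(27600/2209)k + 82800/2209) + (0)
Last nonzero remainder: -(27600/2209)k + 82800/2209. Dividing through by -27600/2209 gives the monic gcd k - 3.
Then lcm(f, g) = f·g / gcd(f, g); expanding and making the result monic gives the answer.

2880 - 534k - 667k^2 + 196k^3 + 2k^4 - 6k^5 + k^6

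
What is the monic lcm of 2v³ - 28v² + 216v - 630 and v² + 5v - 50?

v⁴ - 4v³ - 32v² + 765v - 3150

Euclidean algorithm in ℚ[v]:
  2v³ - 28v² + 216v - 630 = (2v - 38)(v² + 5v - 50) + (506v - 2530)
  v² + 5v - 50 = ((1/506)v + 5/253)(506v - 2530) + (0)
Last nonzero remainder: 506v - 2530. Dividing through by 506 gives the monic gcd v - 5.
Then lcm(f, g) = f·g / gcd(f, g); expanding and making the result monic gives the answer.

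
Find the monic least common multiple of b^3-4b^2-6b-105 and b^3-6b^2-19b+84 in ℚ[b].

Apply the Euclidean algorithm:
  b^3-4b^2-6b-105 = (b^3-6b^2-19b+84) + (2b^2+13b-189)
  b^3-6b^2-19b+84 = ((1/2)b-25/4)(2b^2+13b-189) + ((627/4)b-4389/4)
  2b^2+13b-189 = ((8/627)b+36/209)((627/4)b-4389/4) + (0)
Last nonzero remainder: (627/4)b-4389/4. Dividing through by 627/4 gives the monic gcd b-7.
Then lcm(f, g) = f·g / gcd(f, g); expanding and making the result monic gives the answer.

b^5-3b^4-22b^3-63b^2-33b+1260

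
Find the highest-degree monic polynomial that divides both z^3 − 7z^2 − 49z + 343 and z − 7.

z − 7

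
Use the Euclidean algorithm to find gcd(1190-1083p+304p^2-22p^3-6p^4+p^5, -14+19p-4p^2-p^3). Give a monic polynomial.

-14+5p+p^2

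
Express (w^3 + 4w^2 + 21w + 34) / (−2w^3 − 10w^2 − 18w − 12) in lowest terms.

Euclidean algorithm in ℚ[w]:
  w^3 + 4w^2 + 21w + 34 = (−1/2)(−2w^3 − 10w^2 − 18w − 12) + (−w^2 + 12w + 28)
  −2w^3 − 10w^2 − 18w − 12 = (2w + 34)(−w^2 + 12w + 28) + (−482w − 964)
  −w^2 + 12w + 28 = ((1/482)w − 7/241)(−482w − 964) + (0)
Last nonzero remainder: −482w − 964. Dividing through by −482 gives the monic gcd w + 2.
Cancel w + 2 from numerator and denominator to get the reduced form.

(−w^2 − 2w − 17)/(2w^2 + 6w + 6)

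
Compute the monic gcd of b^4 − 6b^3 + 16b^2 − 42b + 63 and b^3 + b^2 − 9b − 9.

b − 3

Euclidean algorithm in ℚ[b]:
  b^4 − 6b^3 + 16b^2 − 42b + 63 = (b − 7)(b^3 + b^2 − 9b − 9) + (32b^2 − 96b)
  b^3 + b^2 − 9b − 9 = ((1/32)b + 1/8)(32b^2 − 96b) + (3b − 9)
  32b^2 − 96b = ((32/3)b)(3b − 9) + (0)
Last nonzero remainder: 3b − 9. Dividing through by 3 gives the monic gcd b − 3.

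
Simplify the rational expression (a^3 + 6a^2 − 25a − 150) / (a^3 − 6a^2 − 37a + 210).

(a + 5)/(a − 7)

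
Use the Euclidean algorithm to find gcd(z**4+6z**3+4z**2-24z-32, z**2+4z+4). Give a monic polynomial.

By polynomial division,
  z**4+6z**3+4z**2-24z-32 = (z**2+2z-8)(z**2+4z+4) + (0)
The last nonzero remainder z**2+4z+4 is already monic.

z**2+4z+4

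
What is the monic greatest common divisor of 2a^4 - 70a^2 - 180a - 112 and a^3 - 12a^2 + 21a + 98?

Apply the Euclidean algorithm:
  2a^4 - 70a^2 - 180a - 112 = (2a + 24)(a^3 - 12a^2 + 21a + 98) + (176a^2 - 880a - 2464)
  a^3 - 12a^2 + 21a + 98 = ((1/176)a - 7/176)(176a^2 - 880a - 2464) + (0)
Last nonzero remainder: 176a^2 - 880a - 2464. Dividing through by 176 gives the monic gcd a^2 - 5a - 14.

a^2 - 5a - 14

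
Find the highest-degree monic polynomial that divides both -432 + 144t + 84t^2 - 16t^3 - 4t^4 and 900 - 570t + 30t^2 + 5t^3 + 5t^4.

Euclidean algorithm in ℚ[t]:
  -4t^4 - 16t^3 + 84t^2 + 144t - 432 = (-4/5)(5t^4 + 5t^3 + 30t^2 - 570t + 900) + (-12t^3 + 108t^2 - 312t + 288)
  5t^4 + 5t^3 + 30t^2 - 570t + 900 = (-(5/12)t - 25/6)(-12t^3 + 108t^2 - 312t + 288) + (350t^2 - 1750t + 2100)
  -12t^3 + 108t^2 - 312t + 288 = (-(6/175)t + 24/175)(350t^2 - 1750t + 2100) + (0)
Last nonzero remainder: 350t^2 - 1750t + 2100. Dividing through by 350 gives the monic gcd t^2 - 5t + 6.

6 - 5t + t^2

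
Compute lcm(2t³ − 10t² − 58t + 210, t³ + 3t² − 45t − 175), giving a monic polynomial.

By polynomial division,
  2t³ − 10t² − 58t + 210 = (2)(t³ + 3t² − 45t − 175) + (−16t² + 32t + 560)
  t³ + 3t² − 45t − 175 = (−(1/16)t − 5/16)(−16t² + 32t + 560) + (0)
Last nonzero remainder: −16t² + 32t + 560. Dividing through by −16 gives the monic gcd t² − 2t − 35.
Then lcm(f, g) = f·g / gcd(f, g); expanding and making the result monic gives the answer.

t⁴ − 54t² − 40t + 525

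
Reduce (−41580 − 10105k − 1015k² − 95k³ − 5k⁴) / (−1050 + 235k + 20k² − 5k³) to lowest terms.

(1188 + 119k + 12k² + k³)/(30 − 11k + k²)

By polynomial division,
  −5k⁴ − 95k³ − 1015k² − 10105k − 41580 = (k + 23)(−5k³ + 20k² + 235k − 1050) + (−1710k² − 14460k − 17430)
  −5k³ + 20k² + 235k − 1050 = ((1/342)k − 355/9747)(−1710k² − 14460k − 17430) + (−(782000/3249)k − 5474000/3249)
  −1710k² − 14460k − 17430 = ((555579/78200)k + 809001/78200)(−(782000/3249)k − 5474000/3249) + (0)
Last nonzero remainder: −(782000/3249)k − 5474000/3249. Dividing through by −782000/3249 gives the monic gcd k + 7.
Cancel k + 7 from numerator and denominator to get the reduced form.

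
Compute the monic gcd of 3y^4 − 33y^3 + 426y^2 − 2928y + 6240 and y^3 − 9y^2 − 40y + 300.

By polynomial division,
  3y^4 − 33y^3 + 426y^2 − 2928y + 6240 = (3y − 6)(y^3 − 9y^2 − 40y + 300) + (492y^2 − 4068y + 8040)
  y^3 − 9y^2 − 40y + 300 = ((1/492)y − 5/3362)(492y^2 − 4068y + 8040) + (−(104880/1681)y + 524400/1681)
  492y^2 − 4068y + 8040 = (−(68921/8740)y + 112627/4370)(−(104880/1681)y + 524400/1681) + (0)
Last nonzero remainder: −(104880/1681)y + 524400/1681. Dividing through by −104880/1681 gives the monic gcd y − 5.

y − 5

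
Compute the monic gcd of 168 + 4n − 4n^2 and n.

Repeated division with remainder:
  −4n^2 + 4n + 168 = (−4n + 4)(n) + (168)
  n = ((1/168)n)(168) + (0)
The last nonzero remainder is the constant 168, so the polynomials are coprime and gcd = 1.

1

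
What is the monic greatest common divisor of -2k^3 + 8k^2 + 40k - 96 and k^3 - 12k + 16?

k^2 + 2k - 8

By polynomial division,
  -2k^3 + 8k^2 + 40k - 96 = (-2)(k^3 - 12k + 16) + (8k^2 + 16k - 64)
  k^3 - 12k + 16 = ((1/8)k - 1/4)(8k^2 + 16k - 64) + (0)
Last nonzero remainder: 8k^2 + 16k - 64. Dividing through by 8 gives the monic gcd k^2 + 2k - 8.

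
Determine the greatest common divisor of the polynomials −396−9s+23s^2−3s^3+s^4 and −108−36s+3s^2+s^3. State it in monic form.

3+s

Repeated division with remainder:
  s^4−3s^3+23s^2−9s−396 = (s−6)(s^3+3s^2−36s−108) + (77s^2−117s−1044)
  s^3+3s^2−36s−108 = ((1/77)s+348/5929)(77s^2−117s−1044) + (−(92340/5929)s−277020/5929)
  77s^2−117s−1044 = (−(456533/92340)s+171941/7695)(−(92340/5929)s−277020/5929) + (0)
Last nonzero remainder: −(92340/5929)s−277020/5929. Dividing through by −92340/5929 gives the monic gcd s+3.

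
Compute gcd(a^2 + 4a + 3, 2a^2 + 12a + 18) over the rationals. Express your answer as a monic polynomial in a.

a + 3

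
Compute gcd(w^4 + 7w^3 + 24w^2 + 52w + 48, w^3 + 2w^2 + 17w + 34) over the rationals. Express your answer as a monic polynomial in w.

Euclidean algorithm in ℚ[w]:
  w^4 + 7w^3 + 24w^2 + 52w + 48 = (w + 5)(w^3 + 2w^2 + 17w + 34) + (-3w^2 - 67w - 122)
  w^3 + 2w^2 + 17w + 34 = (-(1/3)w + 61/9)(-3w^2 - 67w - 122) + ((3874/9)w + 7748/9)
  -3w^2 - 67w - 122 = (-(27/3874)w - 549/3874)((3874/9)w + 7748/9) + (0)
Last nonzero remainder: (3874/9)w + 7748/9. Dividing through by 3874/9 gives the monic gcd w + 2.

w + 2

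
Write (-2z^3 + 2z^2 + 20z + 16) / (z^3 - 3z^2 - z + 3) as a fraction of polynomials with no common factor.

(-2z^2 + 4z + 16)/(z^2 - 4z + 3)

Repeated division with remainder:
  -2z^3 + 2z^2 + 20z + 16 = (-2)(z^3 - 3z^2 - z + 3) + (-4z^2 + 18z + 22)
  z^3 - 3z^2 - z + 3 = (-(1/4)z - 3/8)(-4z^2 + 18z + 22) + ((45/4)z + 45/4)
  -4z^2 + 18z + 22 = (-(16/45)z + 88/45)((45/4)z + 45/4) + (0)
Last nonzero remainder: (45/4)z + 45/4. Dividing through by 45/4 gives the monic gcd z + 1.
Cancel z + 1 from numerator and denominator to get the reduced form.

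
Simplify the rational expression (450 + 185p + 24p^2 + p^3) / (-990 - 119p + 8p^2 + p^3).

(5 + p)/(-11 + p)

By polynomial division,
  p^3 + 24p^2 + 185p + 450 = (p^3 + 8p^2 - 119p - 990) + (16p^2 + 304p + 1440)
  p^3 + 8p^2 - 119p - 990 = ((1/16)p - 11/16)(16p^2 + 304p + 1440) + (0)
Last nonzero remainder: 16p^2 + 304p + 1440. Dividing through by 16 gives the monic gcd p^2 + 19p + 90.
Cancel p^2 + 19p + 90 from numerator and denominator to get the reduced form.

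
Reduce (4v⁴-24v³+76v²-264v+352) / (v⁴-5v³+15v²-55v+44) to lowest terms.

(4v-8)/(v-1)

By polynomial division,
  4v⁴-24v³+76v²-264v+352 = (4)(v⁴-5v³+15v²-55v+44) + (-4v³+16v²-44v+176)
  v⁴-5v³+15v²-55v+44 = (-(1/4)v+1/4)(-4v³+16v²-44v+176) + (0)
Last nonzero remainder: -4v³+16v²-44v+176. Dividing through by -4 gives the monic gcd v³-4v²+11v-44.
Cancel v³-4v²+11v-44 from numerator and denominator to get the reduced form.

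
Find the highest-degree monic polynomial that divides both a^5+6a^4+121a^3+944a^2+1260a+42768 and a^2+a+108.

Euclidean algorithm in ℚ[a]:
  a^5+6a^4+121a^3+944a^2+1260a+42768 = (a^3+5a^2+8a+396)(a^2+a+108) + (0)
The last nonzero remainder a^2+a+108 is already monic.

a^2+a+108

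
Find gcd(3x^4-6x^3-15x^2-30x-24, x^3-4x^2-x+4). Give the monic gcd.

By polynomial division,
  3x^4-6x^3-15x^2-30x-24 = (3x+6)(x^3-4x^2-x+4) + (12x^2-36x-48)
  x^3-4x^2-x+4 = ((1/12)x-1/12)(12x^2-36x-48) + (0)
Last nonzero remainder: 12x^2-36x-48. Dividing through by 12 gives the monic gcd x^2-3x-4.

x^2-3x-4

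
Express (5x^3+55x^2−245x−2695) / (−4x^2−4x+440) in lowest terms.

(−5x^2+245)/(4x−40)

By polynomial division,
  5x^3+55x^2−245x−2695 = (−(5/4)x−25/2)(−4x^2−4x+440) + (255x+2805)
  −4x^2−4x+440 = (−(4/255)x+8/51)(255x+2805) + (0)
Last nonzero remainder: 255x+2805. Dividing through by 255 gives the monic gcd x+11.
Cancel x+11 from numerator and denominator to get the reduced form.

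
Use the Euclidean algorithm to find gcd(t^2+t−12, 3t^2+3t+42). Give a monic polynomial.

1

Apply the Euclidean algorithm:
  t^2+t−12 = (1/3)(3t^2+3t+42) + (−26)
  3t^2+3t+42 = (−(3/26)t^2−(3/26)t−21/13)(−26) + (0)
The last nonzero remainder is the constant −26, so the polynomials are coprime and gcd = 1.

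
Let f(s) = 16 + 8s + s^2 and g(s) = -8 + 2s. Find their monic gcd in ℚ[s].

Apply the Euclidean algorithm:
  s^2 + 8s + 16 = ((1/2)s + 6)(2s - 8) + (64)
  2s - 8 = ((1/32)s - 1/8)(64) + (0)
The last nonzero remainder is the constant 64, so the polynomials are coprime and gcd = 1.

1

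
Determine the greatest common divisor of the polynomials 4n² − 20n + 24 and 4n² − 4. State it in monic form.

1

Apply the Euclidean algorithm:
  4n² − 20n + 24 = (4n² − 4) + (−20n + 28)
  4n² − 4 = (−(1/5)n − 7/25)(−20n + 28) + (96/25)
  −20n + 28 = (−(125/24)n + 175/24)(96/25) + (0)
The last nonzero remainder is the constant 96/25, so the polynomials are coprime and gcd = 1.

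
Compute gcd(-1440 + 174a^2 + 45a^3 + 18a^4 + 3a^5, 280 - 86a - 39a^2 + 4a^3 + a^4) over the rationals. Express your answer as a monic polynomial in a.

-8 + 2a + a^2

Euclidean algorithm in ℚ[a]:
  3a^5 + 18a^4 + 45a^3 + 174a^2 - 1440 = (3a + 6)(a^4 + 4a^3 - 39a^2 - 86a + 280) + (138a^3 + 666a^2 - 324a - 3120)
  a^4 + 4a^3 - 39a^2 - 86a + 280 = ((1/138)a - 19/3174)(138a^3 + 666a^2 - 324a - 3120) + (-(17280/529)a^2 - (34560/529)a + 138240/529)
  138a^3 + 666a^2 - 324a - 3120 = (-(12167/2880)a - 6877/576)(-(17280/529)a^2 - (34560/529)a + 138240/529) + (0)
Last nonzero remainder: -(17280/529)a^2 - (34560/529)a + 138240/529. Dividing through by -17280/529 gives the monic gcd a^2 + 2a - 8.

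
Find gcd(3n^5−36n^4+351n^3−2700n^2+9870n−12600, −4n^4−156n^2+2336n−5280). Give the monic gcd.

n^2−8n+15

Apply the Euclidean algorithm:
  3n^5−36n^4+351n^3−2700n^2+9870n−12600 = (−(3/4)n+9)(−4n^4−156n^2+2336n−5280) + (234n^3+456n^2−15114n+34920)
  −4n^4−156n^2+2336n−5280 = (−(2/117)n+152/4563)(234n^3+456n^2−15114n+34920) + (−(653344/1521)n^2+(5226752/1521)n−3266720/507)
  234n^3+456n^2−15114n+34920 = (−(177957/326672)n−442611/81668)(−(653344/1521)n^2+(5226752/1521)n−3266720/507) + (0)
Last nonzero remainder: −(653344/1521)n^2+(5226752/1521)n−3266720/507. Dividing through by −653344/1521 gives the monic gcd n^2−8n+15.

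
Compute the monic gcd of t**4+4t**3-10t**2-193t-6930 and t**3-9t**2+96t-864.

t-9

Apply the Euclidean algorithm:
  t**4+4t**3-10t**2-193t-6930 = (t+13)(t**3-9t**2+96t-864) + (11t**2-577t+4302)
  t**3-9t**2+96t-864 = ((1/11)t+478/121)(11t**2-577t+4302) + ((240100/121)t-2160900/121)
  11t**2-577t+4302 = ((1331/240100)t-28919/120050)((240100/121)t-2160900/121) + (0)
Last nonzero remainder: (240100/121)t-2160900/121. Dividing through by 240100/121 gives the monic gcd t-9.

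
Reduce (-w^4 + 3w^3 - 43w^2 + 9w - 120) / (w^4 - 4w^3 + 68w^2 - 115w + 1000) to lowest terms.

(-w^2 - 3)/(w^2 - w + 25)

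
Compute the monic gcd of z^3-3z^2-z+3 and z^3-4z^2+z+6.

z^2-2z-3

Apply the Euclidean algorithm:
  z^3-3z^2-z+3 = (z^3-4z^2+z+6) + (z^2-2z-3)
  z^3-4z^2+z+6 = (z-2)(z^2-2z-3) + (0)
The last nonzero remainder z^2-2z-3 is already monic.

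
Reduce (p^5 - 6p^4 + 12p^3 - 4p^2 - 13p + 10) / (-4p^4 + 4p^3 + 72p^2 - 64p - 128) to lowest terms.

(-p^3 + 5p^2 - 9p + 5)/(4p^2 - 64)

By polynomial division,
  p^5 - 6p^4 + 12p^3 - 4p^2 - 13p + 10 = (-(1/4)p + 5/4)(-4p^4 + 4p^3 + 72p^2 - 64p - 128) + (25p^3 - 110p^2 + 35p + 170)
  -4p^4 + 4p^3 + 72p^2 - 64p - 128 = (-(4/25)p - 68/125)(25p^3 - 110p^2 + 35p + 170) + ((444/25)p^2 - (444/25)p - 888/25)
  25p^3 - 110p^2 + 35p + 170 = ((625/444)p - 2125/444)((444/25)p^2 - (444/25)p - 888/25) + (0)
Last nonzero remainder: (444/25)p^2 - (444/25)p - 888/25. Dividing through by 444/25 gives the monic gcd p^2 - p - 2.
Cancel p^2 - p - 2 from numerator and denominator to get the reduced form.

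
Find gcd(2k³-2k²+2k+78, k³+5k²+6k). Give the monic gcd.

Repeated division with remainder:
  2k³-2k²+2k+78 = (2)(k³+5k²+6k) + (-12k²-10k+78)
  k³+5k²+6k = (-(1/12)k-25/72)(-12k²-10k+78) + ((325/36)k+325/12)
  -12k²-10k+78 = (-(432/325)k+72/25)((325/36)k+325/12) + (0)
Last nonzero remainder: (325/36)k+325/12. Dividing through by 325/36 gives the monic gcd k+3.

k+3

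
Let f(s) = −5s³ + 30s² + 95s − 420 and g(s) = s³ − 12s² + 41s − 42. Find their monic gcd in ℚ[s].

Euclidean algorithm in ℚ[s]:
  −5s³ + 30s² + 95s − 420 = (−5)(s³ − 12s² + 41s − 42) + (−30s² + 300s − 630)
  s³ − 12s² + 41s − 42 = (−(1/30)s + 1/15)(−30s² + 300s − 630) + (0)
Last nonzero remainder: −30s² + 300s − 630. Dividing through by −30 gives the monic gcd s² − 10s + 21.

s² − 10s + 21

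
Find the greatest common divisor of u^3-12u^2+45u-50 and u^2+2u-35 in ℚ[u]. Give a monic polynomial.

u-5

By polynomial division,
  u^3-12u^2+45u-50 = (u-14)(u^2+2u-35) + (108u-540)
  u^2+2u-35 = ((1/108)u+7/108)(108u-540) + (0)
Last nonzero remainder: 108u-540. Dividing through by 108 gives the monic gcd u-5.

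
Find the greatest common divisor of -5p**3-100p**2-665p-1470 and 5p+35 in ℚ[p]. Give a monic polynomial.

Euclidean algorithm in ℚ[p]:
  -5p**3-100p**2-665p-1470 = (-p**2-13p-42)(5p+35) + (0)
Last nonzero remainder: 5p+35. Dividing through by 5 gives the monic gcd p+7.

p+7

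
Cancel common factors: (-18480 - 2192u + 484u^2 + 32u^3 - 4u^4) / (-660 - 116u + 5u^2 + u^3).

(280 + 12u - 4u^2)/(10 + u)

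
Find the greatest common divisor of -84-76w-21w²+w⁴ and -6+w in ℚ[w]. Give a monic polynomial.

By polynomial division,
  w⁴-21w²-76w-84 = (w³+6w²+15w+14)(w-6) + (0)
The last nonzero remainder w-6 is already monic.

-6+w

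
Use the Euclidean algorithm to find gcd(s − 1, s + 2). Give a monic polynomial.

Euclidean algorithm in ℚ[s]:
  s − 1 = (s + 2) + (−3)
  s + 2 = (−(1/3)s − 2/3)(−3) + (0)
The last nonzero remainder is the constant −3, so the polynomials are coprime and gcd = 1.

1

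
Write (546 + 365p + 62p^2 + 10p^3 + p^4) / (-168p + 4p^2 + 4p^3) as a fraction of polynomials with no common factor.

(78 + 41p + 3p^2 + p^3)/(-24p + 4p^2)

By polynomial division,
  p^4 + 10p^3 + 62p^2 + 365p + 546 = ((1/4)p + 9/4)(4p^3 + 4p^2 - 168p) + (95p^2 + 743p + 546)
  4p^3 + 4p^2 - 168p = ((4/95)p - 2592/9025)(95p^2 + 743p + 546) + ((202176/9025)p + 1415232/9025)
  95p^2 + 743p + 546 = ((857375/202176)p + 9025/2592)((202176/9025)p + 1415232/9025) + (0)
Last nonzero remainder: (202176/9025)p + 1415232/9025. Dividing through by 202176/9025 gives the monic gcd p + 7.
Cancel p + 7 from numerator and denominator to get the reduced form.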